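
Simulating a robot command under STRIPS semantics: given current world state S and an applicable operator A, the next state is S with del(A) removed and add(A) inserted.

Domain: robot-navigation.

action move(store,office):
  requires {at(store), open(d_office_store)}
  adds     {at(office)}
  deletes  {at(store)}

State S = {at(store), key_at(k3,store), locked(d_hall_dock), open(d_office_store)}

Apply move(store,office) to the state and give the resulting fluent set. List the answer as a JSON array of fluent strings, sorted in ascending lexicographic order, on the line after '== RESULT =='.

Compute (S \ del) ∪ add:
  pre ⊆ S: {at(store), open(d_office_store)} ⊆ S  — applicable
  S \ del = {key_at(k3,store), locked(d_hall_dock), open(d_office_store)}
  ∪ add   = {at(office), key_at(k3,store), locked(d_hall_dock), open(d_office_store)}

== RESULT ==
["at(office)", "key_at(k3,store)", "locked(d_hall_dock)", "open(d_office_store)"]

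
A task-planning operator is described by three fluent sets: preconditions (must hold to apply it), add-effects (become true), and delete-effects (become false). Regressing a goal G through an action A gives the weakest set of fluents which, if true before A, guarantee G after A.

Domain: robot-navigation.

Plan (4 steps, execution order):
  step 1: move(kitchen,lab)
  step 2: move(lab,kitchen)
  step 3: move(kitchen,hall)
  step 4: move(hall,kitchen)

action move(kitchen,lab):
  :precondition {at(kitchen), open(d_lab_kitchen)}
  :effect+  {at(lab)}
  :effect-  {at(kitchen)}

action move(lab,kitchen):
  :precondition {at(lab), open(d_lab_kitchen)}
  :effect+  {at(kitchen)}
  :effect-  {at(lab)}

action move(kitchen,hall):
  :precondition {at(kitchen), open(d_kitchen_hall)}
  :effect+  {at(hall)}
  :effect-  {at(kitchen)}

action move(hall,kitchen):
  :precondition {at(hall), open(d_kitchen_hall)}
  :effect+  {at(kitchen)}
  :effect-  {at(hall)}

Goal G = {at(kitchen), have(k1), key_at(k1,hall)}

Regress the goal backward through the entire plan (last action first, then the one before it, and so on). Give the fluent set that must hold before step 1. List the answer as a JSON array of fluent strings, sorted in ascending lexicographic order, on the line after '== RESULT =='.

Regress step by step:
  through step 4 (move(hall,kitchen)): drop {at(kitchen)}, keep {have(k1), key_at(k1,hall)}, require {at(hall), open(d_kitchen_hall)}
    → {at(hall), have(k1), key_at(k1,hall), open(d_kitchen_hall)}
  through step 3 (move(kitchen,hall)): drop {at(hall)}, keep {have(k1), key_at(k1,hall), open(d_kitchen_hall)}, require {at(kitchen), open(d_kitchen_hall)}
    → {at(kitchen), have(k1), key_at(k1,hall), open(d_kitchen_hall)}
  through step 2 (move(lab,kitchen)): drop {at(kitchen)}, keep {have(k1), key_at(k1,hall), open(d_kitchen_hall)}, require {at(lab), open(d_lab_kitchen)}
    → {at(lab), have(k1), key_at(k1,hall), open(d_kitchen_hall), open(d_lab_kitchen)}
  through step 1 (move(kitchen,lab)): drop {at(lab)}, keep {have(k1), key_at(k1,hall), open(d_kitchen_hall), open(d_lab_kitchen)}, require {at(kitchen), open(d_lab_kitchen)}
    → {at(kitchen), have(k1), key_at(k1,hall), open(d_kitchen_hall), open(d_lab_kitchen)}

== RESULT ==
["at(kitchen)", "have(k1)", "key_at(k1,hall)", "open(d_kitchen_hall)", "open(d_lab_kitchen)"]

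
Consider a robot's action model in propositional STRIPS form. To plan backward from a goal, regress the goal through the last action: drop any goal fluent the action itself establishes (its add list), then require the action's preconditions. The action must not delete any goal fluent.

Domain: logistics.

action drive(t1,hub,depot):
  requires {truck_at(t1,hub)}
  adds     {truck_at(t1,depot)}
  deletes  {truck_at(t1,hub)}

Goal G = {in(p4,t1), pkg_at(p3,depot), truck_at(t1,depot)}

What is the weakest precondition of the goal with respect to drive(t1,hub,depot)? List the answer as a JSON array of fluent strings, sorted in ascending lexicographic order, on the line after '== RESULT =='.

Compute (G \ add) ∪ pre:
  G ∩ del = {}  (empty — regression defined)
  G \ add = {in(p4,t1), pkg_at(p3,depot), truck_at(t1,depot)} \ {truck_at(t1,depot)} = {in(p4,t1), pkg_at(p3,depot)}
  ∪ pre   = {in(p4,t1), pkg_at(p3,depot)} ∪ {truck_at(t1,hub)}
          = {in(p4,t1), pkg_at(p3,depot), truck_at(t1,hub)}

== RESULT ==
["in(p4,t1)", "pkg_at(p3,depot)", "truck_at(t1,hub)"]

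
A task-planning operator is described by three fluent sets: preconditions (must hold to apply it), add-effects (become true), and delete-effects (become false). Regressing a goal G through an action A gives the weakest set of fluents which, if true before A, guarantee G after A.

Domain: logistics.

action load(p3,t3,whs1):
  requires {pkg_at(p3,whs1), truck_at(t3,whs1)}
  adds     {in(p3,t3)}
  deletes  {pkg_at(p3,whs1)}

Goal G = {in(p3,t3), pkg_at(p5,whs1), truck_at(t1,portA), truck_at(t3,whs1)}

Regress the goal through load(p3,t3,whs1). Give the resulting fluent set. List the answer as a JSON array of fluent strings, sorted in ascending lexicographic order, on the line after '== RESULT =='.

Compute (G \ add) ∪ pre:
  G ∩ del = {}  (empty — regression defined)
  G \ add = {in(p3,t3), pkg_at(p5,whs1), truck_at(t1,portA), truck_at(t3,whs1)} \ {in(p3,t3)} = {pkg_at(p5,whs1), truck_at(t1,portA), truck_at(t3,whs1)}
  ∪ pre   = {pkg_at(p5,whs1), truck_at(t1,portA), truck_at(t3,whs1)} ∪ {pkg_at(p3,whs1), truck_at(t3,whs1)}
          = {pkg_at(p3,whs1), pkg_at(p5,whs1), truck_at(t1,portA), truck_at(t3,whs1)}

== RESULT ==
["pkg_at(p3,whs1)", "pkg_at(p5,whs1)", "truck_at(t1,portA)", "truck_at(t3,whs1)"]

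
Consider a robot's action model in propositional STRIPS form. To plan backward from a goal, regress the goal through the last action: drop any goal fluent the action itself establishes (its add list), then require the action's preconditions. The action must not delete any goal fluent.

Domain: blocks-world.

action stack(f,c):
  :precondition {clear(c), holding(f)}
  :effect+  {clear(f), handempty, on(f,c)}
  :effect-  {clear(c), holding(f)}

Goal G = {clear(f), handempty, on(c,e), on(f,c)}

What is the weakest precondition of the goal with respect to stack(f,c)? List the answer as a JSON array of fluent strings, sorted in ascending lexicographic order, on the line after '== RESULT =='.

Compute (G \ add) ∪ pre:
  G ∩ del = {}  (empty — regression defined)
  G \ add = {clear(f), handempty, on(c,e), on(f,c)} \ {clear(f), handempty, on(f,c)} = {on(c,e)}
  ∪ pre   = {on(c,e)} ∪ {clear(c), holding(f)}
          = {clear(c), holding(f), on(c,e)}

== RESULT ==
["clear(c)", "holding(f)", "on(c,e)"]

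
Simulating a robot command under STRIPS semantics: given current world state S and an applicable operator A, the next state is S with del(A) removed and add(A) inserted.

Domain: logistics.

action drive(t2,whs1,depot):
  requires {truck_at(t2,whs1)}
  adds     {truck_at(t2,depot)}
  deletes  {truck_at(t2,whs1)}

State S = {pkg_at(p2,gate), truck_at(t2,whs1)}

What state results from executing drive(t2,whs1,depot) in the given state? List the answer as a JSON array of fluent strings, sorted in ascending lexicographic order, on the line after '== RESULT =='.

Progress:
  pre ⊆ S: {truck_at(t2,whs1)} ⊆ S  — applicable
  S \ del = {pkg_at(p2,gate)}
  ∪ add   = {pkg_at(p2,gate), truck_at(t2,depot)}

== RESULT ==
["pkg_at(p2,gate)", "truck_at(t2,depot)"]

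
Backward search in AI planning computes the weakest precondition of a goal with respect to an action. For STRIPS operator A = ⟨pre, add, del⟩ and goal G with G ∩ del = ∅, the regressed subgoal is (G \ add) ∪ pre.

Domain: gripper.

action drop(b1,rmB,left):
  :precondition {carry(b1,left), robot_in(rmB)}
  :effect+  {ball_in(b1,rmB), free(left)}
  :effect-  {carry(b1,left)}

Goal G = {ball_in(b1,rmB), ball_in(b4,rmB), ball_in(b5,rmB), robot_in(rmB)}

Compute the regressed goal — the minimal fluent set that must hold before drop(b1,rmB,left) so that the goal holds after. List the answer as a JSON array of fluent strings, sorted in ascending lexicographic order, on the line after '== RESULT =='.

Regress:
  G ∩ del = {}  (empty — regression defined)
  G \ add = {ball_in(b1,rmB), ball_in(b4,rmB), ball_in(b5,rmB), robot_in(rmB)} \ {ball_in(b1,rmB), free(left)} = {ball_in(b4,rmB), ball_in(b5,rmB), robot_in(rmB)}
  ∪ pre   = {ball_in(b4,rmB), ball_in(b5,rmB), robot_in(rmB)} ∪ {carry(b1,left), robot_in(rmB)}
          = {ball_in(b4,rmB), ball_in(b5,rmB), carry(b1,left), robot_in(rmB)}

== RESULT ==
["ball_in(b4,rmB)", "ball_in(b5,rmB)", "carry(b1,left)", "robot_in(rmB)"]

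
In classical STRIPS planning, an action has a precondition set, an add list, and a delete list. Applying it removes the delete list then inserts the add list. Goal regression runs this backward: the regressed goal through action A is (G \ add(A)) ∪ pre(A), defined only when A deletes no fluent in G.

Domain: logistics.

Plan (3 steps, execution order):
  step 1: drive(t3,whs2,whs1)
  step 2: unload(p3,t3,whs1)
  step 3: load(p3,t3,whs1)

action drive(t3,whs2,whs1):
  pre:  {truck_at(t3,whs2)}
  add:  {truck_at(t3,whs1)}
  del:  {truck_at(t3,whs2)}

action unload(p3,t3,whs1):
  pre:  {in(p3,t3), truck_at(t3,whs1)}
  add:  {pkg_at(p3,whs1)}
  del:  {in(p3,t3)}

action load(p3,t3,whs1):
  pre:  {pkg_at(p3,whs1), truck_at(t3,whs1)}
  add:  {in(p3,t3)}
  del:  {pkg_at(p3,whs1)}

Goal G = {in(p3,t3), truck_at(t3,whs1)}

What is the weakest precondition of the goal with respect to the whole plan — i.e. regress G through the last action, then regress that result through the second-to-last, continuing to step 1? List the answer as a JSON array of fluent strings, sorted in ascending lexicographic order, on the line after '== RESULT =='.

Regress step by step:
  through step 3 (load(p3,t3,whs1)): drop {in(p3,t3)}, keep {truck_at(t3,whs1)}, require {pkg_at(p3,whs1), truck_at(t3,whs1)}
    → {pkg_at(p3,whs1), truck_at(t3,whs1)}
  through step 2 (unload(p3,t3,whs1)): drop {pkg_at(p3,whs1)}, keep {truck_at(t3,whs1)}, require {in(p3,t3), truck_at(t3,whs1)}
    → {in(p3,t3), truck_at(t3,whs1)}
  through step 1 (drive(t3,whs2,whs1)): drop {truck_at(t3,whs1)}, keep {in(p3,t3)}, require {truck_at(t3,whs2)}
    → {in(p3,t3), truck_at(t3,whs2)}

== RESULT ==
["in(p3,t3)", "truck_at(t3,whs2)"]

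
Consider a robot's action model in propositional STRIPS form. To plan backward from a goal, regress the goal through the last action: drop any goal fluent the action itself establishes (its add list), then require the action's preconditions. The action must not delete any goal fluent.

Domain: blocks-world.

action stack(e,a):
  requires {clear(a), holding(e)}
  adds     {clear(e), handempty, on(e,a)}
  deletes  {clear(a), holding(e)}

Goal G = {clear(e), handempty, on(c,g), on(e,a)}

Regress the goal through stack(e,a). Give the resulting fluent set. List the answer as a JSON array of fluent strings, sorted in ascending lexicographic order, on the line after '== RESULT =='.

Regress:
  G ∩ del = {}  (empty — regression defined)
  G \ add = {clear(e), handempty, on(c,g), on(e,a)} \ {clear(e), handempty, on(e,a)} = {on(c,g)}
  ∪ pre   = {on(c,g)} ∪ {clear(a), holding(e)}
          = {clear(a), holding(e), on(c,g)}

== RESULT ==
["clear(a)", "holding(e)", "on(c,g)"]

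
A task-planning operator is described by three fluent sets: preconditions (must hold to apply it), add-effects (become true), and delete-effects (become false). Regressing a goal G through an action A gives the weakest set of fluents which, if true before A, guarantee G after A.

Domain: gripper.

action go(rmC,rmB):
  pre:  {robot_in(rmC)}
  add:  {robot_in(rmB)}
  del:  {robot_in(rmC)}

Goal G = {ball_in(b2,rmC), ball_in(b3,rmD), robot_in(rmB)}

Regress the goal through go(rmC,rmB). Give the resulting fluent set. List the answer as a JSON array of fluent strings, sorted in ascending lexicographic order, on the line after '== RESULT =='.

Regress:
  G ∩ del = {}  (empty — regression defined)
  G \ add = {ball_in(b2,rmC), ball_in(b3,rmD), robot_in(rmB)} \ {robot_in(rmB)} = {ball_in(b2,rmC), ball_in(b3,rmD)}
  ∪ pre   = {ball_in(b2,rmC), ball_in(b3,rmD)} ∪ {robot_in(rmC)}
          = {ball_in(b2,rmC), ball_in(b3,rmD), robot_in(rmC)}

== RESULT ==
["ball_in(b2,rmC)", "ball_in(b3,rmD)", "robot_in(rmC)"]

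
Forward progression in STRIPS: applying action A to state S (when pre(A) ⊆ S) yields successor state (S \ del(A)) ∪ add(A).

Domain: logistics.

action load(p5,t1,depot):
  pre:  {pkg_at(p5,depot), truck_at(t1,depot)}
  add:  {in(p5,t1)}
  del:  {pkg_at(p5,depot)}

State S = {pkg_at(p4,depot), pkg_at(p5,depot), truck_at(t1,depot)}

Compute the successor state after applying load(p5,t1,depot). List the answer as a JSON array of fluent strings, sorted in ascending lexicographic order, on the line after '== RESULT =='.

Progress:
  pre ⊆ S: {pkg_at(p5,depot), truck_at(t1,depot)} ⊆ S  — applicable
  S \ del = {pkg_at(p4,depot), truck_at(t1,depot)}
  ∪ add   = {in(p5,t1), pkg_at(p4,depot), truck_at(t1,depot)}

== RESULT ==
["in(p5,t1)", "pkg_at(p4,depot)", "truck_at(t1,depot)"]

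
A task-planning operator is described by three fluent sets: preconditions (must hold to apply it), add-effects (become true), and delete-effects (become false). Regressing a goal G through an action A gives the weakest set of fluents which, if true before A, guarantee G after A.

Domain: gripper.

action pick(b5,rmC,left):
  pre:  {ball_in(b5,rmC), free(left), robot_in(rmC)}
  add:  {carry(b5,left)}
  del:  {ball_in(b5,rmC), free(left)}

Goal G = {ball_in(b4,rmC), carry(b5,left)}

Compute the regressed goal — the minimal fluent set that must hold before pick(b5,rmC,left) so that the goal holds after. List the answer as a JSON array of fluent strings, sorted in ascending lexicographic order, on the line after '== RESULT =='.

Compute (G \ add) ∪ pre:
  G ∩ del = {}  (empty — regression defined)
  G \ add = {ball_in(b4,rmC), carry(b5,left)} \ {carry(b5,left)} = {ball_in(b4,rmC)}
  ∪ pre   = {ball_in(b4,rmC)} ∪ {ball_in(b5,rmC), free(left), robot_in(rmC)}
          = {ball_in(b4,rmC), ball_in(b5,rmC), free(left), robot_in(rmC)}

== RESULT ==
["ball_in(b4,rmC)", "ball_in(b5,rmC)", "free(left)", "robot_in(rmC)"]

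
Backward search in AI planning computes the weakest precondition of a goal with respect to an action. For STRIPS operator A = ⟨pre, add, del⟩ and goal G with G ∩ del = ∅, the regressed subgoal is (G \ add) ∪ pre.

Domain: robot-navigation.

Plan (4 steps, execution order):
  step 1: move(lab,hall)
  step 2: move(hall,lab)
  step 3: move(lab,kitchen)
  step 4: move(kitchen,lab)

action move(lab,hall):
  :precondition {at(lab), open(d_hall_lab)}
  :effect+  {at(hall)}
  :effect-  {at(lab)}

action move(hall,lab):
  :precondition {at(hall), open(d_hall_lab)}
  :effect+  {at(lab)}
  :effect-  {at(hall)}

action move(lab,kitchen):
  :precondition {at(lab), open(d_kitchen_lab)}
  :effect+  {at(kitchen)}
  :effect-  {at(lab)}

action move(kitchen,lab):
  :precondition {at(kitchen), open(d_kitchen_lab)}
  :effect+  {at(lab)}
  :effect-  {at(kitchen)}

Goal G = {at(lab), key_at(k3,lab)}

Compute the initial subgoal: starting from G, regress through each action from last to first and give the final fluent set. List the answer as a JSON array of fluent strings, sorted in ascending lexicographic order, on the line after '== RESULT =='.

Work backward from the goal:
  through step 4 (move(kitchen,lab)): drop {at(lab)}, keep {key_at(k3,lab)}, require {at(kitchen), open(d_kitchen_lab)}
    → {at(kitchen), key_at(k3,lab), open(d_kitchen_lab)}
  through step 3 (move(lab,kitchen)): drop {at(kitchen)}, keep {key_at(k3,lab), open(d_kitchen_lab)}, require {at(lab), open(d_kitchen_lab)}
    → {at(lab), key_at(k3,lab), open(d_kitchen_lab)}
  through step 2 (move(hall,lab)): drop {at(lab)}, keep {key_at(k3,lab), open(d_kitchen_lab)}, require {at(hall), open(d_hall_lab)}
    → {at(hall), key_at(k3,lab), open(d_hall_lab), open(d_kitchen_lab)}
  through step 1 (move(lab,hall)): drop {at(hall)}, keep {key_at(k3,lab), open(d_hall_lab), open(d_kitchen_lab)}, require {at(lab), open(d_hall_lab)}
    → {at(lab), key_at(k3,lab), open(d_hall_lab), open(d_kitchen_lab)}

== RESULT ==
["at(lab)", "key_at(k3,lab)", "open(d_hall_lab)", "open(d_kitchen_lab)"]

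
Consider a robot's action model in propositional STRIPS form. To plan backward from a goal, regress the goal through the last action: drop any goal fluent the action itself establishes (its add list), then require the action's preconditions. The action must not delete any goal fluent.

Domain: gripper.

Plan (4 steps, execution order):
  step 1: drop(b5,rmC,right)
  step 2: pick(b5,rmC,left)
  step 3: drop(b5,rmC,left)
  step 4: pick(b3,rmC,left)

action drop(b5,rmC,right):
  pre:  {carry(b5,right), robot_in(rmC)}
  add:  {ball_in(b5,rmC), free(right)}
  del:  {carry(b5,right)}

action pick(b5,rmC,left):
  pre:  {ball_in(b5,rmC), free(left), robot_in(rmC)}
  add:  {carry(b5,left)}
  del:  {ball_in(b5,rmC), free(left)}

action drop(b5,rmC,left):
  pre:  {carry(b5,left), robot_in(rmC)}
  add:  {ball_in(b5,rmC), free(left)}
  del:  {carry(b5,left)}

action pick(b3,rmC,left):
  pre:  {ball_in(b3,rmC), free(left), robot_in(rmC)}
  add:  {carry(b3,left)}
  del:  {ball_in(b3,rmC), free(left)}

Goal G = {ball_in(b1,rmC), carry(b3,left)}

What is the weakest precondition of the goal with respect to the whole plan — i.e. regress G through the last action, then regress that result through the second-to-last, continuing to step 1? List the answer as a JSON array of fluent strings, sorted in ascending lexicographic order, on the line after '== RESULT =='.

Work backward from the goal:
  through step 4 (pick(b3,rmC,left)): drop {carry(b3,left)}, keep {ball_in(b1,rmC)}, require {ball_in(b3,rmC), free(left), robot_in(rmC)}
    → {ball_in(b1,rmC), ball_in(b3,rmC), free(left), robot_in(rmC)}
  through step 3 (drop(b5,rmC,left)): drop {free(left)}, keep {ball_in(b1,rmC), ball_in(b3,rmC), robot_in(rmC)}, require {carry(b5,left), robot_in(rmC)}
    → {ball_in(b1,rmC), ball_in(b3,rmC), carry(b5,left), robot_in(rmC)}
  through step 2 (pick(b5,rmC,left)): drop {carry(b5,left)}, keep {ball_in(b1,rmC), ball_in(b3,rmC), robot_in(rmC)}, require {ball_in(b5,rmC), free(left), robot_in(rmC)}
    → {ball_in(b1,rmC), ball_in(b3,rmC), ball_in(b5,rmC), free(left), robot_in(rmC)}
  through step 1 (drop(b5,rmC,right)): drop {ball_in(b5,rmC)}, keep {ball_in(b1,rmC), ball_in(b3,rmC), free(left), robot_in(rmC)}, require {carry(b5,right), robot_in(rmC)}
    → {ball_in(b1,rmC), ball_in(b3,rmC), carry(b5,right), free(left), robot_in(rmC)}

== RESULT ==
["ball_in(b1,rmC)", "ball_in(b3,rmC)", "carry(b5,right)", "free(left)", "robot_in(rmC)"]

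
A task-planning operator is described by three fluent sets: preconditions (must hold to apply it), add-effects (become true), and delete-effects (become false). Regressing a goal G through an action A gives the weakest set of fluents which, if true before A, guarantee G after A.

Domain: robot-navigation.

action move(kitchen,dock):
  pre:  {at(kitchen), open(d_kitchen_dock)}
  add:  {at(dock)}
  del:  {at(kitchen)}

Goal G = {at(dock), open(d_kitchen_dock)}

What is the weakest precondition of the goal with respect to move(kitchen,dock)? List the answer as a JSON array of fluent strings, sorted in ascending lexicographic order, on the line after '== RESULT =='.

Regress:
  G ∩ del = {}  (empty — regression defined)
  G \ add = {at(dock), open(d_kitchen_dock)} \ {at(dock)} = {open(d_kitchen_dock)}
  ∪ pre   = {open(d_kitchen_dock)} ∪ {at(kitchen), open(d_kitchen_dock)}
          = {at(kitchen), open(d_kitchen_dock)}

== RESULT ==
["at(kitchen)", "open(d_kitchen_dock)"]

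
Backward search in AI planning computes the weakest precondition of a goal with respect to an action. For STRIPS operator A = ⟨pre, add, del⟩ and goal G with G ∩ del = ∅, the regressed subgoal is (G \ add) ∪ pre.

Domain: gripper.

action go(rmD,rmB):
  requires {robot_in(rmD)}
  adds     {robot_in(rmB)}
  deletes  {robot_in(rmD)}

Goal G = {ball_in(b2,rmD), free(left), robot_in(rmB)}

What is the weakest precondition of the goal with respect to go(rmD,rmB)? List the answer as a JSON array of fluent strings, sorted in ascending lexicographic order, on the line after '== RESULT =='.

Compute (G \ add) ∪ pre:
  G ∩ del = {}  (empty — regression defined)
  G \ add = {ball_in(b2,rmD), free(left), robot_in(rmB)} \ {robot_in(rmB)} = {ball_in(b2,rmD), free(left)}
  ∪ pre   = {ball_in(b2,rmD), free(left)} ∪ {robot_in(rmD)}
          = {ball_in(b2,rmD), free(left), robot_in(rmD)}

== RESULT ==
["ball_in(b2,rmD)", "free(left)", "robot_in(rmD)"]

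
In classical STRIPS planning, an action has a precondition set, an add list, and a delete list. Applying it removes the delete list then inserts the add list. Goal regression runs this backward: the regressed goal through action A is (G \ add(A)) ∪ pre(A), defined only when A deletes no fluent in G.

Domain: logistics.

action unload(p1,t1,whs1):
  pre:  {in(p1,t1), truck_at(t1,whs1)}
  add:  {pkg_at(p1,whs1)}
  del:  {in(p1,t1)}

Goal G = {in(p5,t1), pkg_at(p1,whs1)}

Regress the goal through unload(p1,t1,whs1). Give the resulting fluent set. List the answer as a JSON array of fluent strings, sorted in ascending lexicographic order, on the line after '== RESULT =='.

Compute (G \ add) ∪ pre:
  G ∩ del = {}  (empty — regression defined)
  G \ add = {in(p5,t1), pkg_at(p1,whs1)} \ {pkg_at(p1,whs1)} = {in(p5,t1)}
  ∪ pre   = {in(p5,t1)} ∪ {in(p1,t1), truck_at(t1,whs1)}
          = {in(p1,t1), in(p5,t1), truck_at(t1,whs1)}

== RESULT ==
["in(p1,t1)", "in(p5,t1)", "truck_at(t1,whs1)"]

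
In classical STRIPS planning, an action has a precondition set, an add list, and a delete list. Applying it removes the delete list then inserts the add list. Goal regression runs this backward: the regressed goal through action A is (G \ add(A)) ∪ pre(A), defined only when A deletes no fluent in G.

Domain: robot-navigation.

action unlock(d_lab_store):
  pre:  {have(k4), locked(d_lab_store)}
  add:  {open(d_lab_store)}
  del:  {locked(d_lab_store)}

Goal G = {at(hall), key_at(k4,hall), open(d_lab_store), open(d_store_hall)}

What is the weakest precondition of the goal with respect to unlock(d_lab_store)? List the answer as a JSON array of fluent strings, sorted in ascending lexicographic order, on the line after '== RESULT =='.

Compute (G \ add) ∪ pre:
  G ∩ del = {}  (empty — regression defined)
  G \ add = {at(hall), key_at(k4,hall), open(d_lab_store), open(d_store_hall)} \ {open(d_lab_store)} = {at(hall), key_at(k4,hall), open(d_store_hall)}
  ∪ pre   = {at(hall), key_at(k4,hall), open(d_store_hall)} ∪ {have(k4), locked(d_lab_store)}
          = {at(hall), have(k4), key_at(k4,hall), locked(d_lab_store), open(d_store_hall)}

== RESULT ==
["at(hall)", "have(k4)", "key_at(k4,hall)", "locked(d_lab_store)", "open(d_store_hall)"]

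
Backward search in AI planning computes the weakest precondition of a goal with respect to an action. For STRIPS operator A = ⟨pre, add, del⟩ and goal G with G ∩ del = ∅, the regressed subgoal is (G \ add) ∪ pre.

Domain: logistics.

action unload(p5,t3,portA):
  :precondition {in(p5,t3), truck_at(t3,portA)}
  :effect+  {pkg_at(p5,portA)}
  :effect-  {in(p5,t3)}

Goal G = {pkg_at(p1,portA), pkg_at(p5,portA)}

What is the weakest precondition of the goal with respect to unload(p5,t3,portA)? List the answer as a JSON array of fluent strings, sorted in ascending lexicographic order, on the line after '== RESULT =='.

Compute (G \ add) ∪ pre:
  G ∩ del = {}  (empty — regression defined)
  G \ add = {pkg_at(p1,portA), pkg_at(p5,portA)} \ {pkg_at(p5,portA)} = {pkg_at(p1,portA)}
  ∪ pre   = {pkg_at(p1,portA)} ∪ {in(p5,t3), truck_at(t3,portA)}
          = {in(p5,t3), pkg_at(p1,portA), truck_at(t3,portA)}

== RESULT ==
["in(p5,t3)", "pkg_at(p1,portA)", "truck_at(t3,portA)"]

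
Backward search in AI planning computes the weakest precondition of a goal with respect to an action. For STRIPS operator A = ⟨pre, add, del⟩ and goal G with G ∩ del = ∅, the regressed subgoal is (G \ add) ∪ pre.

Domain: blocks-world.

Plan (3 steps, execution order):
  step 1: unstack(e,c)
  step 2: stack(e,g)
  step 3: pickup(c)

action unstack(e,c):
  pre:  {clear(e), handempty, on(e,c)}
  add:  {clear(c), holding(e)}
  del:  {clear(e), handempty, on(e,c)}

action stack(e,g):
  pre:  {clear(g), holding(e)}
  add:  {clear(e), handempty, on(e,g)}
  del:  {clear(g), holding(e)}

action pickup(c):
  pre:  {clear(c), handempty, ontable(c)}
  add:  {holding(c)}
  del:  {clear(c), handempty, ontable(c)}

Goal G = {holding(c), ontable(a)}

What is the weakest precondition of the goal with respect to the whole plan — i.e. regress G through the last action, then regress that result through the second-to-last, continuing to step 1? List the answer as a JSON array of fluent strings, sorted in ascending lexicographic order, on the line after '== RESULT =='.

Work backward from the goal:
  through step 3 (pickup(c)): drop {holding(c)}, keep {ontable(a)}, require {clear(c), handempty, ontable(c)}
    → {clear(c), handempty, ontable(a), ontable(c)}
  through step 2 (stack(e,g)): drop {handempty}, keep {clear(c), ontable(a), ontable(c)}, require {clear(g), holding(e)}
    → {clear(c), clear(g), holding(e), ontable(a), ontable(c)}
  through step 1 (unstack(e,c)): drop {clear(c), holding(e)}, keep {clear(g), ontable(a), ontable(c)}, require {clear(e), handempty, on(e,c)}
    → {clear(e), clear(g), handempty, on(e,c), ontable(a), ontable(c)}

== RESULT ==
["clear(e)", "clear(g)", "handempty", "on(e,c)", "ontable(a)", "ontable(c)"]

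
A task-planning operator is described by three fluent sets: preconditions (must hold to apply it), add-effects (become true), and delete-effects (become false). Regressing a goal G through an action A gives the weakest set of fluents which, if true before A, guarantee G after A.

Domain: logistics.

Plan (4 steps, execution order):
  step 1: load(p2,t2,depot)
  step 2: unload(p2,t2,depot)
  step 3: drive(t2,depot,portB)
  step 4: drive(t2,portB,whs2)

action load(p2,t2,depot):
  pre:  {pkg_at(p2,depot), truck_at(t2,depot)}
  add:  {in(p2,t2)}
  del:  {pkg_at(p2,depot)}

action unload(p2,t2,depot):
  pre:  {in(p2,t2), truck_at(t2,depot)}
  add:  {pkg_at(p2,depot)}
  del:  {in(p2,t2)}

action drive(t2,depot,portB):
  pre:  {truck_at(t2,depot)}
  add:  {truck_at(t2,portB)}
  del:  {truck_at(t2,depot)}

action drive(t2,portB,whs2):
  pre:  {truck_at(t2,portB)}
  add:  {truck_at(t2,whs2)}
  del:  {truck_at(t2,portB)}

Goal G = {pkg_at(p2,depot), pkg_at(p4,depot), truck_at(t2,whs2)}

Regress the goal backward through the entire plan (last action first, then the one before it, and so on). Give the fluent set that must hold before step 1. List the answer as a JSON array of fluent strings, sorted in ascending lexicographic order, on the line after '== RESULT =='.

Work backward from the goal:
  through step 4 (drive(t2,portB,whs2)): drop {truck_at(t2,whs2)}, keep {pkg_at(p2,depot), pkg_at(p4,depot)}, require {truck_at(t2,portB)}
    → {pkg_at(p2,depot), pkg_at(p4,depot), truck_at(t2,portB)}
  through step 3 (drive(t2,depot,portB)): drop {truck_at(t2,portB)}, keep {pkg_at(p2,depot), pkg_at(p4,depot)}, require {truck_at(t2,depot)}
    → {pkg_at(p2,depot), pkg_at(p4,depot), truck_at(t2,depot)}
  through step 2 (unload(p2,t2,depot)): drop {pkg_at(p2,depot)}, keep {pkg_at(p4,depot), truck_at(t2,depot)}, require {in(p2,t2), truck_at(t2,depot)}
    → {in(p2,t2), pkg_at(p4,depot), truck_at(t2,depot)}
  through step 1 (load(p2,t2,depot)): drop {in(p2,t2)}, keep {pkg_at(p4,depot), truck_at(t2,depot)}, require {pkg_at(p2,depot), truck_at(t2,depot)}
    → {pkg_at(p2,depot), pkg_at(p4,depot), truck_at(t2,depot)}

== RESULT ==
["pkg_at(p2,depot)", "pkg_at(p4,depot)", "truck_at(t2,depot)"]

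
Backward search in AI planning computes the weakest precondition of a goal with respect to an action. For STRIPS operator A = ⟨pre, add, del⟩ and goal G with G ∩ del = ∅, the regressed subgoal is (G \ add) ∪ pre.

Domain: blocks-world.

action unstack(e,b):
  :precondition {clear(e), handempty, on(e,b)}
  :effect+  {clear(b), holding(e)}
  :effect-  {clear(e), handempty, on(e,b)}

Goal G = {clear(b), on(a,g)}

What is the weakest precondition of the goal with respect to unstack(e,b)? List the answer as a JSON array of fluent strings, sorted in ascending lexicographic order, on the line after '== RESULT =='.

Regress:
  G ∩ del = {}  (empty — regression defined)
  G \ add = {clear(b), on(a,g)} \ {clear(b), holding(e)} = {on(a,g)}
  ∪ pre   = {on(a,g)} ∪ {clear(e), handempty, on(e,b)}
          = {clear(e), handempty, on(a,g), on(e,b)}

== RESULT ==
["clear(e)", "handempty", "on(a,g)", "on(e,b)"]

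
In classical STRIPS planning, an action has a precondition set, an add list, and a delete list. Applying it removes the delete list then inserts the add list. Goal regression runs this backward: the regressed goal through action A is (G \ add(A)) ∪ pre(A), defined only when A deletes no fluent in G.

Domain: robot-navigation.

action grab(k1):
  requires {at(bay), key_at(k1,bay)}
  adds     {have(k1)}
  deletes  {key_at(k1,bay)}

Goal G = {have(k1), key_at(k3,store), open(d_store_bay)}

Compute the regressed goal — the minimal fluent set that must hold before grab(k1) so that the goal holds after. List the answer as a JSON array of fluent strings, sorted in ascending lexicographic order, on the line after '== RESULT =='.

Regress:
  G ∩ del = {}  (empty — regression defined)
  G \ add = {have(k1), key_at(k3,store), open(d_store_bay)} \ {have(k1)} = {key_at(k3,store), open(d_store_bay)}
  ∪ pre   = {key_at(k3,store), open(d_store_bay)} ∪ {at(bay), key_at(k1,bay)}
          = {at(bay), key_at(k1,bay), key_at(k3,store), open(d_store_bay)}

== RESULT ==
["at(bay)", "key_at(k1,bay)", "key_at(k3,store)", "open(d_store_bay)"]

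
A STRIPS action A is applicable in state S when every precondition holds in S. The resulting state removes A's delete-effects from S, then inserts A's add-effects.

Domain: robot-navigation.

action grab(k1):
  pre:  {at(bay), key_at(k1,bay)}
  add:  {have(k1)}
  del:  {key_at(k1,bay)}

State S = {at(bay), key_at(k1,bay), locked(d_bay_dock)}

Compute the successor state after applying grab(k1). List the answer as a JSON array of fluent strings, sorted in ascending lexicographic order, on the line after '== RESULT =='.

Progress:
  pre ⊆ S: {at(bay), key_at(k1,bay)} ⊆ S  — applicable
  S \ del = {at(bay), locked(d_bay_dock)}
  ∪ add   = {at(bay), have(k1), locked(d_bay_dock)}

== RESULT ==
["at(bay)", "have(k1)", "locked(d_bay_dock)"]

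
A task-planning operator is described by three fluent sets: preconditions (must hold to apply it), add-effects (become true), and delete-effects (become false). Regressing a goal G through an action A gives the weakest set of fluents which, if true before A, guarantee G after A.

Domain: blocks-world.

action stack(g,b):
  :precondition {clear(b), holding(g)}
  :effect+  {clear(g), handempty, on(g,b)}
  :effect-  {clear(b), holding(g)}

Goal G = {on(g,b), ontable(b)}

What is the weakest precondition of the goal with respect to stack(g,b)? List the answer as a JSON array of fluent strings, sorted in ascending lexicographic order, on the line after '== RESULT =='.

Compute (G \ add) ∪ pre:
  G ∩ del = {}  (empty — regression defined)
  G \ add = {on(g,b), ontable(b)} \ {clear(g), handempty, on(g,b)} = {ontable(b)}
  ∪ pre   = {ontable(b)} ∪ {clear(b), holding(g)}
          = {clear(b), holding(g), ontable(b)}

== RESULT ==
["clear(b)", "holding(g)", "ontable(b)"]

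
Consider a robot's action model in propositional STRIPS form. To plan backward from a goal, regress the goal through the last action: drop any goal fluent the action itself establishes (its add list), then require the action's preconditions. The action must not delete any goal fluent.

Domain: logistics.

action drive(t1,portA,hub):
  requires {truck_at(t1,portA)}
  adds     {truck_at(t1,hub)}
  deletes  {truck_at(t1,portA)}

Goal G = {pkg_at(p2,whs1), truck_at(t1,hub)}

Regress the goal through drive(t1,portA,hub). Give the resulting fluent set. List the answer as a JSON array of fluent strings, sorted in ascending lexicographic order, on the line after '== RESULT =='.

Compute (G \ add) ∪ pre:
  G ∩ del = {}  (empty — regression defined)
  G \ add = {pkg_at(p2,whs1), truck_at(t1,hub)} \ {truck_at(t1,hub)} = {pkg_at(p2,whs1)}
  ∪ pre   = {pkg_at(p2,whs1)} ∪ {truck_at(t1,portA)}
          = {pkg_at(p2,whs1), truck_at(t1,portA)}

== RESULT ==
["pkg_at(p2,whs1)", "truck_at(t1,portA)"]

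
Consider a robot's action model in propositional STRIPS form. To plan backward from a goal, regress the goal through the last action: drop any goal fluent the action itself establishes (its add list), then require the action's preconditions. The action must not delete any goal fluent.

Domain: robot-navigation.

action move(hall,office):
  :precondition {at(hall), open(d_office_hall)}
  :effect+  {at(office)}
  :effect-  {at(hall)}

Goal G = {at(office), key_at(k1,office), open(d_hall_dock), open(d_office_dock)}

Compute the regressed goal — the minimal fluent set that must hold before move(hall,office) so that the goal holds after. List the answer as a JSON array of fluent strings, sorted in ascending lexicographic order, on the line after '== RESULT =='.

Compute (G \ add) ∪ pre:
  G ∩ del = {}  (empty — regression defined)
  G \ add = {at(office), key_at(k1,office), open(d_hall_dock), open(d_office_dock)} \ {at(office)} = {key_at(k1,office), open(d_hall_dock), open(d_office_dock)}
  ∪ pre   = {key_at(k1,office), open(d_hall_dock), open(d_office_dock)} ∪ {at(hall), open(d_office_hall)}
          = {at(hall), key_at(k1,office), open(d_hall_dock), open(d_office_dock), open(d_office_hall)}

== RESULT ==
["at(hall)", "key_at(k1,office)", "open(d_hall_dock)", "open(d_office_dock)", "open(d_office_hall)"]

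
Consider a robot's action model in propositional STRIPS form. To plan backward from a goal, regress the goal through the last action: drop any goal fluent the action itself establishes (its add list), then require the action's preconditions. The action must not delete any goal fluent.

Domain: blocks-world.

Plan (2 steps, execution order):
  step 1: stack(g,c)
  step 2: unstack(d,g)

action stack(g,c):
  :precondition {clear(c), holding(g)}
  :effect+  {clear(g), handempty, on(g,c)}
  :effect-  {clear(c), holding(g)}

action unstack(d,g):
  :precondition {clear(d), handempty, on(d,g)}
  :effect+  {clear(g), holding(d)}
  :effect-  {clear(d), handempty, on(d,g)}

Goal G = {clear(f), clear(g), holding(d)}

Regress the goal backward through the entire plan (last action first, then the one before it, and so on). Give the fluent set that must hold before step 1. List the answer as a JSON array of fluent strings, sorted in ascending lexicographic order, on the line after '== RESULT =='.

Regress step by step:
  through step 2 (unstack(d,g)): drop {clear(g), holding(d)}, keep {clear(f)}, require {clear(d), handempty, on(d,g)}
    → {clear(d), clear(f), handempty, on(d,g)}
  through step 1 (stack(g,c)): drop {handempty}, keep {clear(d), clear(f), on(d,g)}, require {clear(c), holding(g)}
    → {clear(c), clear(d), clear(f), holding(g), on(d,g)}

== RESULT ==
["clear(c)", "clear(d)", "clear(f)", "holding(g)", "on(d,g)"]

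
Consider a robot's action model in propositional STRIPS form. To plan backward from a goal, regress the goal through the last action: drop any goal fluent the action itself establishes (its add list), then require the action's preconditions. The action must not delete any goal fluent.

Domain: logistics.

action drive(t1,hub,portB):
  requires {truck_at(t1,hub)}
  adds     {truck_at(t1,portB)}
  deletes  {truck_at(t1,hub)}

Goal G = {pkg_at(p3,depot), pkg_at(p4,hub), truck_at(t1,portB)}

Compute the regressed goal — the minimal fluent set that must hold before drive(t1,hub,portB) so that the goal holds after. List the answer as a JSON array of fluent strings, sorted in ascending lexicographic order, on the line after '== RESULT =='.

Compute (G \ add) ∪ pre:
  G ∩ del = {}  (empty — regression defined)
  G \ add = {pkg_at(p3,depot), pkg_at(p4,hub), truck_at(t1,portB)} \ {truck_at(t1,portB)} = {pkg_at(p3,depot), pkg_at(p4,hub)}
  ∪ pre   = {pkg_at(p3,depot), pkg_at(p4,hub)} ∪ {truck_at(t1,hub)}
          = {pkg_at(p3,depot), pkg_at(p4,hub), truck_at(t1,hub)}

== RESULT ==
["pkg_at(p3,depot)", "pkg_at(p4,hub)", "truck_at(t1,hub)"]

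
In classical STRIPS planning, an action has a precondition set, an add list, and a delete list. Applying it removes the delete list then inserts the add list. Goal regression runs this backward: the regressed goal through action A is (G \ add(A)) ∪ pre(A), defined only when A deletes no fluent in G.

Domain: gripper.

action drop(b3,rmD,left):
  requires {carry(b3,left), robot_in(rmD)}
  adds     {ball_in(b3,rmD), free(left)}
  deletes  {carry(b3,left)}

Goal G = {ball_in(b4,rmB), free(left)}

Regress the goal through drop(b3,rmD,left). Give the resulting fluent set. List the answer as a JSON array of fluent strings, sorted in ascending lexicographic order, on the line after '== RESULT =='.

Regress:
  G ∩ del = {}  (empty — regression defined)
  G \ add = {ball_in(b4,rmB), free(left)} \ {ball_in(b3,rmD), free(left)} = {ball_in(b4,rmB)}
  ∪ pre   = {ball_in(b4,rmB)} ∪ {carry(b3,left), robot_in(rmD)}
          = {ball_in(b4,rmB), carry(b3,left), robot_in(rmD)}

== RESULT ==
["ball_in(b4,rmB)", "carry(b3,left)", "robot_in(rmD)"]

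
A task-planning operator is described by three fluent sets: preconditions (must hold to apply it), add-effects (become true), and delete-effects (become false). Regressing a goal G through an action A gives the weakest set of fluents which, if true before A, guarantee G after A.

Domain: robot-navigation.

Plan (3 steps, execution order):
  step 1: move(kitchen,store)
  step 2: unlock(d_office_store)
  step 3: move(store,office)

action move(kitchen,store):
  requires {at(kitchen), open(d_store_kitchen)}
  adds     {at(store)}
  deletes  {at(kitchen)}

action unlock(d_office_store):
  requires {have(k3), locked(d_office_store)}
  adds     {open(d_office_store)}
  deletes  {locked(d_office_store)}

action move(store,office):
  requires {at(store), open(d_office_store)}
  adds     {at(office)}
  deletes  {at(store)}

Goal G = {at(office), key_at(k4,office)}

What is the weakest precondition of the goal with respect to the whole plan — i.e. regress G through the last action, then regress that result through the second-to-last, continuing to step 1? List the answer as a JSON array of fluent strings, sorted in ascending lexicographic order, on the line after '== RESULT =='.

Work backward from the goal:
  through step 3 (move(store,office)): drop {at(office)}, keep {key_at(k4,office)}, require {at(store), open(d_office_store)}
    → {at(store), key_at(k4,office), open(d_office_store)}
  through step 2 (unlock(d_office_store)): drop {open(d_office_store)}, keep {at(store), key_at(k4,office)}, require {have(k3), locked(d_office_store)}
    → {at(store), have(k3), key_at(k4,office), locked(d_office_store)}
  through step 1 (move(kitchen,store)): drop {at(store)}, keep {have(k3), key_at(k4,office), locked(d_office_store)}, require {at(kitchen), open(d_store_kitchen)}
    → {at(kitchen), have(k3), key_at(k4,office), locked(d_office_store), open(d_store_kitchen)}

== RESULT ==
["at(kitchen)", "have(k3)", "key_at(k4,office)", "locked(d_office_store)", "open(d_store_kitchen)"]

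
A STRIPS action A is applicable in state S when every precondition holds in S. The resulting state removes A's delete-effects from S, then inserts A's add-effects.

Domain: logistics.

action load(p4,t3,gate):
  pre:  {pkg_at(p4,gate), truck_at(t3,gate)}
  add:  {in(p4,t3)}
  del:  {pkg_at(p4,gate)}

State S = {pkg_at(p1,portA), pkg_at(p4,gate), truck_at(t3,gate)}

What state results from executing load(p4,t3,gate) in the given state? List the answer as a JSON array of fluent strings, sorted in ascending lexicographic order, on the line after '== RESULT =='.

Compute (S \ del) ∪ add:
  pre ⊆ S: {pkg_at(p4,gate), truck_at(t3,gate)} ⊆ S  — applicable
  S \ del = {pkg_at(p1,portA), truck_at(t3,gate)}
  ∪ add   = {in(p4,t3), pkg_at(p1,portA), truck_at(t3,gate)}

== RESULT ==
["in(p4,t3)", "pkg_at(p1,portA)", "truck_at(t3,gate)"]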